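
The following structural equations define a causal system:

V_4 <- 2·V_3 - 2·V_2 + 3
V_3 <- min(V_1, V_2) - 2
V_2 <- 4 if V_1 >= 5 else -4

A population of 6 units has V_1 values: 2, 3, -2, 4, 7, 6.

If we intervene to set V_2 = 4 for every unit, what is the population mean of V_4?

-4

Under do(V_2=4), V_2's equation is replaced by V_2=4 for every unit. Per-unit V_4: -5, -3, -13, -1, -1, -1. Mean = -4.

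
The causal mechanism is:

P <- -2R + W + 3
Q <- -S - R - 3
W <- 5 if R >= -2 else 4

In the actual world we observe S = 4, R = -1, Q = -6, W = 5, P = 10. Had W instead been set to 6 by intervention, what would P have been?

11

Intervening sets W = 6 and removes its equation (W <- 5 if R >= -2 else 4).
P = -2R + W + 3  [with R=-1, W=6]  = 11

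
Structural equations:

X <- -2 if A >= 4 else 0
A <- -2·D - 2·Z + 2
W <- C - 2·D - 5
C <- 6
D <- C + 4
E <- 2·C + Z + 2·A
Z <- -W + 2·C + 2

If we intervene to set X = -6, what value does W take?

-19

do(X=-6) replaces the equation X <- -2 if A >= 4 else 0 with the constant X = -6.
W is not downstream of the intervention, so its value is determined by the original equations.
D = C + 4  [with C=6]  = 10
W = C - 2·D - 5  [with C=6, D=10]  = -19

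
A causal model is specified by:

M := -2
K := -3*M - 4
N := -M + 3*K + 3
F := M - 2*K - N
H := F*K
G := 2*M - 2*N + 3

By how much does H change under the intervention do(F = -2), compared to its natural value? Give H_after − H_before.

Intervening sets F = -2 and removes its equation (F := M - 2*K - N).
K = -3*M - 4  [with M=-2]  = 2
H = F*K  [with F=-2, K=2]  = -4
Without intervention: K = -3*M - 4  [with M=-2]  = 2; N = -M + 3*K + 3  [with M=-2, K=2]  = 11; F = M - 2*K - N  [with M=-2, K=2, N=11]  = -17; H = F*K  [with F=-17, K=2]  = -34.
Change = -4 − (-34) = 30.

30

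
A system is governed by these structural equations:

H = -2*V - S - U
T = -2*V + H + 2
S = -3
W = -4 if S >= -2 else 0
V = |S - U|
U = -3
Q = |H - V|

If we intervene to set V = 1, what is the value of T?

The intervention breaks the incoming arrows to V: V = |S - U| no longer applies, and V = 1.
H = -2*V - S - U  [with V=1, S=-3, U=-3]  = 4
T = -2*V + H + 2  [with V=1, H=4]  = 4

4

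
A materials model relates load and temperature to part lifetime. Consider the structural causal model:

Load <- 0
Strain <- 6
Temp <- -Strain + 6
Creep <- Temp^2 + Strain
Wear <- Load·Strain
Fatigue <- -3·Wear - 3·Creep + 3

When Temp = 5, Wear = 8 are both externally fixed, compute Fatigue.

Setting Temp = 5, Wear = 8 by intervention discards those variables' equations.
Creep = Temp^2 + Strain  [with Temp=5, Strain=6]  = 31
Fatigue = -3·Wear - 3·Creep + 3  [with Wear=8, Creep=31]  = -114

-114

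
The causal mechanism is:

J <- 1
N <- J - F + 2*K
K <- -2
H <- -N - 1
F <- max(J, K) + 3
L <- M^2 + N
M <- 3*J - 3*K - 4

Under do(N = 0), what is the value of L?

Under do(N=0), the mechanism N <- J - F + 2*K is discarded; N is fixed at 0.
M = 3*J - 3*K - 4  [with J=1, K=-2]  = 5
L = M^2 + N  [with M=5, N=0]  = 25

25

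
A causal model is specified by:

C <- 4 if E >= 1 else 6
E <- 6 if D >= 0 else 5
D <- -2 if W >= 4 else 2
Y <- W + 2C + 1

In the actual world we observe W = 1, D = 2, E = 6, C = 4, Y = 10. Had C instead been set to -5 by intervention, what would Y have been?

-8

Intervening sets C = -5 and removes its equation (C <- 4 if E >= 1 else 6).
Y = W + 2C + 1  [with W=1, C=-5]  = -8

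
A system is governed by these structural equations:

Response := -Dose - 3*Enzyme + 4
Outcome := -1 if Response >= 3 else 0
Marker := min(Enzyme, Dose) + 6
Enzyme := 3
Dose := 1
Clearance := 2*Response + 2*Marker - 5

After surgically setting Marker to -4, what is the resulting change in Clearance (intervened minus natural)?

-22

do(Marker=-4) replaces the equation Marker := min(Enzyme, Dose) + 6 with the constant Marker = -4.
Response = -Dose - 3*Enzyme + 4  [with Dose=1, Enzyme=3]  = -6
Clearance = 2*Response + 2*Marker - 5  [with Response=-6, Marker=-4]  = -25
Without intervention: Marker = min(Enzyme, Dose) + 6  [with Enzyme=3, Dose=1]  = 7; Response = -Dose - 3*Enzyme + 4  [with Dose=1, Enzyme=3]  = -6; Clearance = 2*Response + 2*Marker - 5  [with Response=-6, Marker=7]  = -3.
Change = -25 − (-3) = -22.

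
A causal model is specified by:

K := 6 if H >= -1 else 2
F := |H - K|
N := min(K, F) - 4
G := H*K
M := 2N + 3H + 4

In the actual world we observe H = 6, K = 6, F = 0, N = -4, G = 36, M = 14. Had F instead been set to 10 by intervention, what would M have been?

The intervention breaks the incoming arrows to F: F := |H - K| no longer applies, and F = 10.
K = 6 if H >= -1 else 2  [with H=6]  = 6
N = min(K, F) - 4  [with K=6, F=10]  = 2
M = 2N + 3H + 4  [with N=2, H=6]  = 26

26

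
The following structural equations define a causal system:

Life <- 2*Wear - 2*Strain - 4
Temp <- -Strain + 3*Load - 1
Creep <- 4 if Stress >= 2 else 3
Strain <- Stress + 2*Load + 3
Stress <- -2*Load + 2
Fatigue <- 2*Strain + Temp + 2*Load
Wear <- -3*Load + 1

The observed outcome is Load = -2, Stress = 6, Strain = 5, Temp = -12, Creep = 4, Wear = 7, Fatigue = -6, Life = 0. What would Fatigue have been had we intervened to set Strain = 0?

The intervention breaks the incoming arrows to Strain: Strain <- Stress + 2*Load + 3 no longer applies, and Strain = 0.
Temp = -Strain + 3*Load - 1  [with Strain=0, Load=-2]  = -7
Fatigue = 2*Strain + Temp + 2*Load  [with Strain=0, Temp=-7, Load=-2]  = -11

-11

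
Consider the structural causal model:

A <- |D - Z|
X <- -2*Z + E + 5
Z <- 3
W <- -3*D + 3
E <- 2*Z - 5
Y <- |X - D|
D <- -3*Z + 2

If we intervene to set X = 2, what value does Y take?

The intervention breaks the incoming arrows to X: X <- -2*Z + E + 5 no longer applies, and X = 2.
D = -3*Z + 2  [with Z=3]  = -7
Y = |X - D|  [with X=2, D=-7]  = 9

9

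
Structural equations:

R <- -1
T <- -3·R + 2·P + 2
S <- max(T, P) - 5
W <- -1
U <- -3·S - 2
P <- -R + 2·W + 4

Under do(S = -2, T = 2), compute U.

Setting S = -2, T = 2 by intervention discards those variables' equations.
U = -3·S - 2  [with S=-2]  = 4

4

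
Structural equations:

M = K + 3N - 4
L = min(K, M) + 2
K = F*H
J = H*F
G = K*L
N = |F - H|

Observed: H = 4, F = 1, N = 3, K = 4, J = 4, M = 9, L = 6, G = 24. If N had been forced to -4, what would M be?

The intervention breaks the incoming arrows to N: N = |F - H| no longer applies, and N = -4.
K = F*H  [with F=1, H=4]  = 4
M = K + 3N - 4  [with K=4, N=-4]  = -12

-12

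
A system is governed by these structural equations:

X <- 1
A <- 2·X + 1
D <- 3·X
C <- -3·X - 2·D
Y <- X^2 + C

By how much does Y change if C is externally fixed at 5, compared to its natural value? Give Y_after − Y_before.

14

Intervening sets C = 5 and removes its equation (C <- -3·X - 2·D).
Y = X^2 + C  [with X=1, C=5]  = 6
Without intervention: D = 3·X  [with X=1]  = 3; C = -3·X - 2·D  [with X=1, D=3]  = -9; Y = X^2 + C  [with X=1, C=-9]  = -8.
Change = 6 − (-8) = 14.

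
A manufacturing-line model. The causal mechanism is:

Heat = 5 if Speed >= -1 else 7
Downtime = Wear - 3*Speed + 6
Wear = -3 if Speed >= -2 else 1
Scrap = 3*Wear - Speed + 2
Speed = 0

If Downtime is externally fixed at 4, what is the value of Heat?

5

Under do(Downtime=4), the mechanism Downtime = Wear - 3*Speed + 6 is discarded; Downtime is fixed at 4.
No directed path runs from Downtime to Heat, so Heat keeps its natural value.
Heat = 5 if Speed >= -1 else 7  [with Speed=0]  = 5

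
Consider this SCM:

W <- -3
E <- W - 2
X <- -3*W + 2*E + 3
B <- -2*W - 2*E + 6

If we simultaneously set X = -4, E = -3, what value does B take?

18

The joint intervention fixes X = -4, E = -3, removing each variable's own equation.
B = -2*W - 2*E + 6  [with W=-3, E=-3]  = 18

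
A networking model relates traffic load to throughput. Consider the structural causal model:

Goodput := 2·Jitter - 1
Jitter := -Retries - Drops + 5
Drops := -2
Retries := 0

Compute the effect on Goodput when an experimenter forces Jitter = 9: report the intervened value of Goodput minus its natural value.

The intervention breaks the incoming arrows to Jitter: Jitter := -Retries - Drops + 5 no longer applies, and Jitter = 9.
Goodput = 2·Jitter - 1  [with Jitter=9]  = 17
Without intervention: Jitter = -Retries - Drops + 5  [with Retries=0, Drops=-2]  = 7; Goodput = 2·Jitter - 1  [with Jitter=7]  = 13.
Change = 17 − 13 = 4.

4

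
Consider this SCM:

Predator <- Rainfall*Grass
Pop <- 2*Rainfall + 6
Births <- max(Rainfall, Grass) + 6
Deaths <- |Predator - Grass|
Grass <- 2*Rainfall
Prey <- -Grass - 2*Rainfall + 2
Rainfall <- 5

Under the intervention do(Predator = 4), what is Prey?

-18

Under do(Predator=4), the mechanism Predator <- Rainfall*Grass is discarded; Predator is fixed at 4.
Since Prey is not a descendant of the intervened variable, it is unaffected.
Grass = 2*Rainfall  [with Rainfall=5]  = 10
Prey = -Grass - 2*Rainfall + 2  [with Grass=10, Rainfall=5]  = -18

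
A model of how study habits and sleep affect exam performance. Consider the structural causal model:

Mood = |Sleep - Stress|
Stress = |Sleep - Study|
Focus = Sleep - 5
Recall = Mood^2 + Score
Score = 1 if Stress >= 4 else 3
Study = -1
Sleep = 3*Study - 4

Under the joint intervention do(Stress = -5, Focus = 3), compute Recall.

Under do(Stress = -5, Focus = 3), each intervened variable's structural equation is replaced by its fixed value.
Sleep = 3*Study - 4  [with Study=-1]  = -7
Score = 1 if Stress >= 4 else 3  [with Stress=-5]  = 3
Mood = |Sleep - Stress|  [with Sleep=-7, Stress=-5]  = 2
Recall = Mood^2 + Score  [with Mood=2, Score=3]  = 7

7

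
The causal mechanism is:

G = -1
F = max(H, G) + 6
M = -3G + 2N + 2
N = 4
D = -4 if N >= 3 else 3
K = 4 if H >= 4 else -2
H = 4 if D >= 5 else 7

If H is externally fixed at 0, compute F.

Under do(H=0), the mechanism H = 4 if D >= 5 else 7 is discarded; H is fixed at 0.
F = max(H, G) + 6  [with H=0, G=-1]  = 6

6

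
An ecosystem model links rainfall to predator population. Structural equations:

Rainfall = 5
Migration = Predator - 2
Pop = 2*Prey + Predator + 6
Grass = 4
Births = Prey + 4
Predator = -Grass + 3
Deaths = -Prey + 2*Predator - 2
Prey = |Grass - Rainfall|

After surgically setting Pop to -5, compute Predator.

The intervention breaks the incoming arrows to Pop: Pop = 2*Prey + Predator + 6 no longer applies, and Pop = -5.
Since Predator is not a descendant of the intervened variable, it is unaffected.
Predator = -Grass + 3  [with Grass=4]  = -1

-1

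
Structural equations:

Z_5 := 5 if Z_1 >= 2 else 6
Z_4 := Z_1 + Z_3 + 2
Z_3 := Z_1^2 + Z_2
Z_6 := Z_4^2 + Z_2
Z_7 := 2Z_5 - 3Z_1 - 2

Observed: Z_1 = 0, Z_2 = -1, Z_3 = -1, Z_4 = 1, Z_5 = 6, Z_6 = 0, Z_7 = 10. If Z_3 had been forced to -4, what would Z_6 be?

The intervention breaks the incoming arrows to Z_3: Z_3 := Z_1^2 + Z_2 no longer applies, and Z_3 = -4.
Z_4 = Z_1 + Z_3 + 2  [with Z_1=0, Z_3=-4]  = -2
Z_6 = Z_4^2 + Z_2  [with Z_4=-2, Z_2=-1]  = 3

3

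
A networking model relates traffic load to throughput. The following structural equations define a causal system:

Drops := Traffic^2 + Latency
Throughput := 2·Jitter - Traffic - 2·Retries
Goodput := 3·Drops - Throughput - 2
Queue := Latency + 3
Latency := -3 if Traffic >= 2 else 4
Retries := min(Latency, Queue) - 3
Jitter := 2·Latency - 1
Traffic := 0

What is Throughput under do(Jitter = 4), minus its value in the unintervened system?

Intervening sets Jitter = 4 and removes its equation (Jitter := 2·Latency - 1).
Latency = -3 if Traffic >= 2 else 4  [with Traffic=0]  = 4
Queue = Latency + 3  [with Latency=4]  = 7
Retries = min(Latency, Queue) - 3  [with Latency=4, Queue=7]  = 1
Throughput = 2·Jitter - Traffic - 2·Retries  [with Jitter=4, Traffic=0, Retries=1]  = 6
Without intervention: Latency = -3 if Traffic >= 2 else 4  [with Traffic=0]  = 4; Queue = Latency + 3  [with Latency=4]  = 7; Retries = min(Latency, Queue) - 3  [with Latency=4, Queue=7]  = 1; Jitter = 2·Latency - 1  [with Latency=4]  = 7; Throughput = 2·Jitter - Traffic - 2·Retries  [with Jitter=7, Traffic=0, Retries=1]  = 12.
Change = 6 − 12 = -6.

-6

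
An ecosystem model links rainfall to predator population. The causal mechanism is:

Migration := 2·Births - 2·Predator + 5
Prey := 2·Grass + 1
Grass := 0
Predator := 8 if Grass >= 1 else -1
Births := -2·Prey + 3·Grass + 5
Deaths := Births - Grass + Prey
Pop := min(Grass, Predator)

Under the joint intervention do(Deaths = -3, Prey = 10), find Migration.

-23

The joint intervention fixes Deaths = -3, Prey = 10, removing each variable's own equation.
Predator = 8 if Grass >= 1 else -1  [with Grass=0]  = -1
Births = -2·Prey + 3·Grass + 5  [with Prey=10, Grass=0]  = -15
Migration = 2·Births - 2·Predator + 5  [with Births=-15, Predator=-1]  = -23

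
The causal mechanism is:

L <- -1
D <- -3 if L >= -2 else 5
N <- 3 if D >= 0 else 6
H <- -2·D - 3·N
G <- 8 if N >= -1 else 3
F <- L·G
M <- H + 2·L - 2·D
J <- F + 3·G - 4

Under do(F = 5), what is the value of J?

25

Intervening sets F = 5 and removes its equation (F <- L·G).
D = -3 if L >= -2 else 5  [with L=-1]  = -3
N = 3 if D >= 0 else 6  [with D=-3]  = 6
G = 8 if N >= -1 else 3  [with N=6]  = 8
J = F + 3·G - 4  [with F=5, G=8]  = 25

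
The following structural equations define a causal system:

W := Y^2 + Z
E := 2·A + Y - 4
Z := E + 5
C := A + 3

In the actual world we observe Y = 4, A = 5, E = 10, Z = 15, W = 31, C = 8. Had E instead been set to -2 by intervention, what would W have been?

do(E=-2) replaces the equation E := 2·A + Y - 4 with the constant E = -2.
Z = E + 5  [with E=-2]  = 3
W = Y^2 + Z  [with Y=4, Z=3]  = 19

19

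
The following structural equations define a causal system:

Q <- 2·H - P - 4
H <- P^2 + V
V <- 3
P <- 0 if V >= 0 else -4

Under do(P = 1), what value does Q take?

Under do(P=1), the mechanism P <- 0 if V >= 0 else -4 is discarded; P is fixed at 1.
H = P^2 + V  [with P=1, V=3]  = 4
Q = 2·H - P - 4  [with H=4, P=1]  = 3

3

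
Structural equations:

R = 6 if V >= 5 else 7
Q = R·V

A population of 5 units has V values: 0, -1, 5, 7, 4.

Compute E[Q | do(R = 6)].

18

do(R=6) breaks R's dependence on V. With R=6 fixed, Q across the units is 0, -6, 30, 42, 24, mean 18.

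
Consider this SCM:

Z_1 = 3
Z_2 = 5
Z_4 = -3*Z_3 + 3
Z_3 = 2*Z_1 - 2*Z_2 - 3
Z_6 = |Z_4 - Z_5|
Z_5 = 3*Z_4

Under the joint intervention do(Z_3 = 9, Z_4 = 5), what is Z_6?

10

Setting Z_3 = 9, Z_4 = 5 by intervention discards those variables' equations.
Z_5 = 3*Z_4  [with Z_4=5]  = 15
Z_6 = |Z_4 - Z_5|  [with Z_4=5, Z_5=15]  = 10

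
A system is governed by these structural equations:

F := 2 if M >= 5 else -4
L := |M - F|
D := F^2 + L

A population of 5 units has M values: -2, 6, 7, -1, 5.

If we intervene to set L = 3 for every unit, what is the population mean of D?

The intervention sets L=3 in all 5 units regardless of M. Recomputing D per unit gives 19, 7, 7, 19, 7; average 11.8.

11.8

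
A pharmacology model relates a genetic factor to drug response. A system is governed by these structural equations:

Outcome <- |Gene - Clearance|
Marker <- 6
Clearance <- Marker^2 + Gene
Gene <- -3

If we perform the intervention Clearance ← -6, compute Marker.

Under do(Clearance=-6), the mechanism Clearance <- Marker^2 + Gene is discarded; Clearance is fixed at -6.
Since Marker is not a descendant of the intervened variable, it is unaffected.

6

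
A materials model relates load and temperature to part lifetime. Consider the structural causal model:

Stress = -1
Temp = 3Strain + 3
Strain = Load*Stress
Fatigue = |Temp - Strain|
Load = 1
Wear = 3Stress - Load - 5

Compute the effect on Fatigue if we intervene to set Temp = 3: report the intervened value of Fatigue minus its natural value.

Under do(Temp=3), the mechanism Temp = 3Strain + 3 is discarded; Temp is fixed at 3.
Strain = Load*Stress  [with Load=1, Stress=-1]  = -1
Fatigue = |Temp - Strain|  [with Temp=3, Strain=-1]  = 4
Without intervention: Strain = Load*Stress  [with Load=1, Stress=-1]  = -1; Temp = 3Strain + 3  [with Strain=-1]  = 0; Fatigue = |Temp - Strain|  [with Temp=0, Strain=-1]  = 1.
Change = 4 − 1 = 3.

3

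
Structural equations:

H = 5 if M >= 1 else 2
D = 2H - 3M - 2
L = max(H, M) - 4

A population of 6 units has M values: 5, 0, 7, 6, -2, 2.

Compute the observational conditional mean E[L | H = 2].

Conditioning on H=2 selects the 2 unit(s) with M ∈ {0, -2}. Their L values: -2, -2. Mean = -2.

-2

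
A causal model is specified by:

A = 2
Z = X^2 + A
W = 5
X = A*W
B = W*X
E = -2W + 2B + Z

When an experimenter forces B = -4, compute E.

The intervention breaks the incoming arrows to B: B = W*X no longer applies, and B = -4.
X = A*W  [with A=2, W=5]  = 10
Z = X^2 + A  [with X=10, A=2]  = 102
E = -2W + 2B + Z  [with W=5, B=-4, Z=102]  = 84

84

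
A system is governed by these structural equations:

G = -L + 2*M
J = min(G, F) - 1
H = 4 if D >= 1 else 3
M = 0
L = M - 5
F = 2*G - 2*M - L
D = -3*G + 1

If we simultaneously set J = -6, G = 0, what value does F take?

5

The joint intervention fixes J = -6, G = 0, removing each variable's own equation.
L = M - 5  [with M=0]  = -5
F = 2*G - 2*M - L  [with G=0, M=0, L=-5]  = 5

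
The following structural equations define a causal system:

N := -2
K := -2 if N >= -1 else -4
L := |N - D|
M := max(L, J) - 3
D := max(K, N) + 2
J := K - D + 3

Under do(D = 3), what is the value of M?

2

The intervention breaks the incoming arrows to D: D := max(K, N) + 2 no longer applies, and D = 3.
K = -2 if N >= -1 else -4  [with N=-2]  = -4
J = K - D + 3  [with K=-4, D=3]  = -4
L = |N - D|  [with N=-2, D=3]  = 5
M = max(L, J) - 3  [with L=5, J=-4]  = 2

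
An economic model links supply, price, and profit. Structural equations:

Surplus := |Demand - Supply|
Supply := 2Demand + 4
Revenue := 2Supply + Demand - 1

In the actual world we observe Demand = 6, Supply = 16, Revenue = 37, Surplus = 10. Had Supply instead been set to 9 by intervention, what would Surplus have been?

Under do(Supply=9), the mechanism Supply := 2Demand + 4 is discarded; Supply is fixed at 9.
Surplus = |Demand - Supply|  [with Demand=6, Supply=9]  = 3

3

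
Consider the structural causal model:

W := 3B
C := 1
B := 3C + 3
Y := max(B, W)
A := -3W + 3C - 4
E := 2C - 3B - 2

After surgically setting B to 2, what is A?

Under do(B=2), the mechanism B := 3C + 3 is discarded; B is fixed at 2.
W = 3B  [with B=2]  = 6
A = -3W + 3C - 4  [with W=6, C=1]  = -19

-19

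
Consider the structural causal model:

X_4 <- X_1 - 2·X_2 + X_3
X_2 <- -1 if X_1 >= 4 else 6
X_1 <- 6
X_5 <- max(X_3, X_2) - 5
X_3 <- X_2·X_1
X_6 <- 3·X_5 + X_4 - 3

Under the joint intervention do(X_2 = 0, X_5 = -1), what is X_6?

0

Setting X_2 = 0, X_5 = -1 by intervention discards those variables' equations.
X_3 = X_2·X_1  [with X_2=0, X_1=6]  = 0
X_4 = X_1 - 2·X_2 + X_3  [with X_1=6, X_2=0, X_3=0]  = 6
X_6 = 3·X_5 + X_4 - 3  [with X_5=-1, X_4=6]  = 0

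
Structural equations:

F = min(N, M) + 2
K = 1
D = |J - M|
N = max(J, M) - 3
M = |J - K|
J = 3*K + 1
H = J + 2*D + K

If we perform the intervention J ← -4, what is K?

1

Under do(J=-4), the mechanism J = 3*K + 1 is discarded; J is fixed at -4.
K is not downstream of the intervention, so its value is determined by the original equations.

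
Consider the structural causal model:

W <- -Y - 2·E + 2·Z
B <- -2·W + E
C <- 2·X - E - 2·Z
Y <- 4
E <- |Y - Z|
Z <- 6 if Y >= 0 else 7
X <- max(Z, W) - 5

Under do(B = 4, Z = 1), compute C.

-13

Setting B = 4, Z = 1 by intervention discards those variables' equations.
E = |Y - Z|  [with Y=4, Z=1]  = 3
W = -Y - 2·E + 2·Z  [with Y=4, E=3, Z=1]  = -8
X = max(Z, W) - 5  [with Z=1, W=-8]  = -4
C = 2·X - E - 2·Z  [with X=-4, E=3, Z=1]  = -13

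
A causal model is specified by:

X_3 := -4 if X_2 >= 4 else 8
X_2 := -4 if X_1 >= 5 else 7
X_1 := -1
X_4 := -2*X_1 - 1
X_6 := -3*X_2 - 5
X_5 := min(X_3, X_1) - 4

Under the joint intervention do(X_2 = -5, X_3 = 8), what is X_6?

Under do(X_2 = -5, X_3 = 8), each intervened variable's structural equation is replaced by its fixed value.
X_6 = -3*X_2 - 5  [with X_2=-5]  = 10

10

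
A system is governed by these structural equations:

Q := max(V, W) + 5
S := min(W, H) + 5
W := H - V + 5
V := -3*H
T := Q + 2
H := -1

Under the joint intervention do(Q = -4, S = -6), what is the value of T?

Setting Q = -4, S = -6 by intervention discards those variables' equations.
T = Q + 2  [with Q=-4]  = -2

-2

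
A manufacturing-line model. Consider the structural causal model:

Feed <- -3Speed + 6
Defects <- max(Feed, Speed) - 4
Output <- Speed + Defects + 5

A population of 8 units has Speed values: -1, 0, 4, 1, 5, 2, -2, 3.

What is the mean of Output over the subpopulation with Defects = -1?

6

Observing Defects=-1 restricts to units where Defects's equation naturally yields -1: Speed ∈ {1, 3}. In that subpopulation Output = 5, 7, mean 6.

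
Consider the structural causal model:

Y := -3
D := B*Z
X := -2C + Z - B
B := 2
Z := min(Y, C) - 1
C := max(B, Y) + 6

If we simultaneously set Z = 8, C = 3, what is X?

0

The joint intervention fixes Z = 8, C = 3, removing each variable's own equation.
X = -2C + Z - B  [with C=3, Z=8, B=2]  = 0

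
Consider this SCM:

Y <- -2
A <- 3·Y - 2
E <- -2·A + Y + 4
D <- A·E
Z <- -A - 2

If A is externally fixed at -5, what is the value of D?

Under do(A=-5), the mechanism A <- 3·Y - 2 is discarded; A is fixed at -5.
E = -2·A + Y + 4  [with A=-5, Y=-2]  = 12
D = A·E  [with A=-5, E=12]  = -60

-60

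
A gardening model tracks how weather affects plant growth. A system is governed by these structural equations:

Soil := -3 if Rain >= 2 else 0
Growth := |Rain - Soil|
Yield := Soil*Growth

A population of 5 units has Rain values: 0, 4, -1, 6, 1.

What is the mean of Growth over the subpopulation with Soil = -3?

E[Growth|Soil=-3] averages over only the 2 units with Soil=-3 (Rain = 4, 6): Growth = 7, 9, mean 8.

8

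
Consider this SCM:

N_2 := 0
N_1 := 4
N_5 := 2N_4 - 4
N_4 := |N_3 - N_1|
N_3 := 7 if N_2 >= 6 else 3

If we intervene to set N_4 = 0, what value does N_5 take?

-4

Intervening sets N_4 = 0 and removes its equation (N_4 := |N_3 - N_1|).
N_5 = 2N_4 - 4  [with N_4=0]  = -4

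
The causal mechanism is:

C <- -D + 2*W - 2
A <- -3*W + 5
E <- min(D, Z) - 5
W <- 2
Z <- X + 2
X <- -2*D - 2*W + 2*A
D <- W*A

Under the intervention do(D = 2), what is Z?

-8

The intervention breaks the incoming arrows to D: D <- W*A no longer applies, and D = 2.
A = -3*W + 5  [with W=2]  = -1
X = -2*D - 2*W + 2*A  [with D=2, W=2, A=-1]  = -10
Z = X + 2  [with X=-10]  = -8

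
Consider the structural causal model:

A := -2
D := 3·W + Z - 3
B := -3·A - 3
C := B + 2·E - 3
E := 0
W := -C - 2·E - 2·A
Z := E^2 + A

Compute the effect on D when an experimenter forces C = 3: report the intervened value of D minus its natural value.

-9

Under do(C=3), the mechanism C := B + 2·E - 3 is discarded; C is fixed at 3.
Z = E^2 + A  [with E=0, A=-2]  = -2
W = -C - 2·E - 2·A  [with C=3, E=0, A=-2]  = 1
D = 3·W + Z - 3  [with W=1, Z=-2]  = -2
Without intervention: Z = E^2 + A  [with E=0, A=-2]  = -2; B = -3·A - 3  [with A=-2]  = 3; C = B + 2·E - 3  [with B=3, E=0]  = 0; W = -C - 2·E - 2·A  [with C=0, E=0, A=-2]  = 4; D = 3·W + Z - 3  [with W=4, Z=-2]  = 7.
Change = -2 − 7 = -9.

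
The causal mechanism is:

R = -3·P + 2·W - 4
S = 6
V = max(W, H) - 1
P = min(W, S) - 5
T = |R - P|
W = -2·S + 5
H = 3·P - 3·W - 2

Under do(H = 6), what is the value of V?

Under do(H=6), the mechanism H = 3·P - 3·W - 2 is discarded; H is fixed at 6.
W = -2·S + 5  [with S=6]  = -7
V = max(W, H) - 1  [with W=-7, H=6]  = 5

5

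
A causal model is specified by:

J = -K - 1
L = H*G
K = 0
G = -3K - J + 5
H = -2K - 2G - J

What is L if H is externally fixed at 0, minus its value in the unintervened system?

66

Intervening sets H = 0 and removes its equation (H = -2K - 2G - J).
J = -K - 1  [with K=0]  = -1
G = -3K - J + 5  [with K=0, J=-1]  = 6
L = H*G  [with H=0, G=6]  = 0
Without intervention: J = -K - 1  [with K=0]  = -1; G = -3K - J + 5  [with K=0, J=-1]  = 6; H = -2K - 2G - J  [with K=0, G=6, J=-1]  = -11; L = H*G  [with H=-11, G=6]  = -66.
Change = 0 − (-66) = 66.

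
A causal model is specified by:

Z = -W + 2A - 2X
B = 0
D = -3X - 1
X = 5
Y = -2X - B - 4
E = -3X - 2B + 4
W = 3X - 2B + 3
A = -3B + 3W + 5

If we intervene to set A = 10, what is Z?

Under do(A=10), the mechanism A = -3B + 3W + 5 is discarded; A is fixed at 10.
W = 3X - 2B + 3  [with X=5, B=0]  = 18
Z = -W + 2A - 2X  [with W=18, A=10, X=5]  = -8

-8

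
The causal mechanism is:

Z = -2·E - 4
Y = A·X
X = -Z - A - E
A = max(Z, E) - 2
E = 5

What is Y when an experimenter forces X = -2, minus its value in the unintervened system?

Intervening sets X = -2 and removes its equation (X = -Z - A - E).
Z = -2·E - 4  [with E=5]  = -14
A = max(Z, E) - 2  [with Z=-14, E=5]  = 3
Y = A·X  [with A=3, X=-2]  = -6
Without intervention: Z = -2·E - 4  [with E=5]  = -14; A = max(Z, E) - 2  [with Z=-14, E=5]  = 3; X = -Z - A - E  [with Z=-14, A=3, E=5]  = 6; Y = A·X  [with A=3, X=6]  = 18.
Change = -6 − 18 = -24.

-24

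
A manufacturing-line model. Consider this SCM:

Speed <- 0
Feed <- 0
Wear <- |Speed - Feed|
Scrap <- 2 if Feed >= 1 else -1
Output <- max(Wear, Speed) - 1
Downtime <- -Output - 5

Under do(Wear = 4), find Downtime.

The intervention breaks the incoming arrows to Wear: Wear <- |Speed - Feed| no longer applies, and Wear = 4.
Output = max(Wear, Speed) - 1  [with Wear=4, Speed=0]  = 3
Downtime = -Output - 5  [with Output=3]  = -8

-8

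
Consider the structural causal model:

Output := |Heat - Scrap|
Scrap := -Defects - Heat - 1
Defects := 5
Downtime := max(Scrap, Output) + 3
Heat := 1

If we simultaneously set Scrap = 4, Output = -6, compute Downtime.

7

Setting Scrap = 4, Output = -6 by intervention discards those variables' equations.
Downtime = max(Scrap, Output) + 3  [with Scrap=4, Output=-6]  = 7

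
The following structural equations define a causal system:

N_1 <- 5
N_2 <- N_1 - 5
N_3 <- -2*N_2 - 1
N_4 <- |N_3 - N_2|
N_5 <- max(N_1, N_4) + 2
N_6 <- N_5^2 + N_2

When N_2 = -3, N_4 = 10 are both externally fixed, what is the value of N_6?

The joint intervention fixes N_2 = -3, N_4 = 10, removing each variable's own equation.
N_5 = max(N_1, N_4) + 2  [with N_1=5, N_4=10]  = 12
N_6 = N_5^2 + N_2  [with N_5=12, N_2=-3]  = 141

141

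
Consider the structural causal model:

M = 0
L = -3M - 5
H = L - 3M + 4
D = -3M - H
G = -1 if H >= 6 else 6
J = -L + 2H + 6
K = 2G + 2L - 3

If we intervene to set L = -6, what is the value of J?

Under do(L=-6), the mechanism L = -3M - 5 is discarded; L is fixed at -6.
H = L - 3M + 4  [with L=-6, M=0]  = -2
J = -L + 2H + 6  [with L=-6, H=-2]  = 8

8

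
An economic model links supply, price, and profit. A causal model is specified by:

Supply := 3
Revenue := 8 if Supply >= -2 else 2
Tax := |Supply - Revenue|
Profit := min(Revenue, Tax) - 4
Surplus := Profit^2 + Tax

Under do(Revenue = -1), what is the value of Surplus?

do(Revenue=-1) replaces the equation Revenue := 8 if Supply >= -2 else 2 with the constant Revenue = -1.
Tax = |Supply - Revenue|  [with Supply=3, Revenue=-1]  = 4
Profit = min(Revenue, Tax) - 4  [with Revenue=-1, Tax=4]  = -5
Surplus = Profit^2 + Tax  [with Profit=-5, Tax=4]  = 29

29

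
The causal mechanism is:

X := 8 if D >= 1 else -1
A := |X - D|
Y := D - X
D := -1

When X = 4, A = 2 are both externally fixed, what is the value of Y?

The joint intervention fixes X = 4, A = 2, removing each variable's own equation.
Y = D - X  [with D=-1, X=4]  = -5

-5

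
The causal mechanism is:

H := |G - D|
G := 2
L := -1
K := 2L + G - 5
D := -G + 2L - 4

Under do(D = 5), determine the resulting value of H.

Intervening sets D = 5 and removes its equation (D := -G + 2L - 4).
H = |G - D|  [with G=2, D=5]  = 3

3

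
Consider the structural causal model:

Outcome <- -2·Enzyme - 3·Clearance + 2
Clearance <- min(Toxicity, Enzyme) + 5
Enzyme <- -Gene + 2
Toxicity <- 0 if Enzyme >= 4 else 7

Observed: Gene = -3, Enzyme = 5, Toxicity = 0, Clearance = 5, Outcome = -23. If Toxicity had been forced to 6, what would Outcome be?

-38

do(Toxicity=6) replaces the equation Toxicity <- 0 if Enzyme >= 4 else 7 with the constant Toxicity = 6.
Enzyme = -Gene + 2  [with Gene=-3]  = 5
Clearance = min(Toxicity, Enzyme) + 5  [with Toxicity=6, Enzyme=5]  = 10
Outcome = -2·Enzyme - 3·Clearance + 2  [with Enzyme=5, Clearance=10]  = -38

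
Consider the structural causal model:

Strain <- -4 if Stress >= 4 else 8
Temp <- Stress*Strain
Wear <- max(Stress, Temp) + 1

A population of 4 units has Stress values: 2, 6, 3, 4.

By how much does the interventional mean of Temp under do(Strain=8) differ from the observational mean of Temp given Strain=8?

10

The intervention sets Strain=8 in all 4 units regardless of Stress. Recomputing Temp per unit gives 16, 48, 24, 32; average 30.
Conditioning on Strain=8 selects the 2 unit(s) with Stress ∈ {2, 3}. Their Temp values: 16, 24. Mean = 20.
Difference = 30 − 20 = 10.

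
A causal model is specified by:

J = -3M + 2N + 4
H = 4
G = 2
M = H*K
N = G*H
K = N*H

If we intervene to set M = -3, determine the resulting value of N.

8

do(M=-3) replaces the equation M = H*K with the constant M = -3.
N is not downstream of the intervention, so its value is determined by the original equations.
N = G*H  [with G=2, H=4]  = 8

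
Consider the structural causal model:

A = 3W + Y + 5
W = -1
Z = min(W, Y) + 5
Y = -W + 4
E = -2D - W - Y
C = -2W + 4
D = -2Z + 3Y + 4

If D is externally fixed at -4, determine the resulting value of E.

Intervening sets D = -4 and removes its equation (D = -2Z + 3Y + 4).
Y = -W + 4  [with W=-1]  = 5
E = -2D - W - Y  [with D=-4, W=-1, Y=5]  = 4

4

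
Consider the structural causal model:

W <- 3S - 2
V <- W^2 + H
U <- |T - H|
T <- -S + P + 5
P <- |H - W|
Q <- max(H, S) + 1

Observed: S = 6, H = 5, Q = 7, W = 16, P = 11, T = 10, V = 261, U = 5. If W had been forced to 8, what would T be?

Under do(W=8), the mechanism W <- 3S - 2 is discarded; W is fixed at 8.
P = |H - W|  [with H=5, W=8]  = 3
T = -S + P + 5  [with S=6, P=3]  = 2

2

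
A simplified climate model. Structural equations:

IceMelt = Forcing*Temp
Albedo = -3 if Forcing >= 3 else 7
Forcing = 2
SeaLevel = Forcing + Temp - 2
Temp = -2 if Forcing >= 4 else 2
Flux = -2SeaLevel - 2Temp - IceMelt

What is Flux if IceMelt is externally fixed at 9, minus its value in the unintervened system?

The intervention breaks the incoming arrows to IceMelt: IceMelt = Forcing*Temp no longer applies, and IceMelt = 9.
Temp = -2 if Forcing >= 4 else 2  [with Forcing=2]  = 2
SeaLevel = Forcing + Temp - 2  [with Forcing=2, Temp=2]  = 2
Flux = -2SeaLevel - 2Temp - IceMelt  [with SeaLevel=2, Temp=2, IceMelt=9]  = -17
Without intervention: Temp = -2 if Forcing >= 4 else 2  [with Forcing=2]  = 2; IceMelt = Forcing*Temp  [with Forcing=2, Temp=2]  = 4; SeaLevel = Forcing + Temp - 2  [with Forcing=2, Temp=2]  = 2; Flux = -2SeaLevel - 2Temp - IceMelt  [with SeaLevel=2, Temp=2, IceMelt=4]  = -12.
Change = -17 − (-12) = -5.

-5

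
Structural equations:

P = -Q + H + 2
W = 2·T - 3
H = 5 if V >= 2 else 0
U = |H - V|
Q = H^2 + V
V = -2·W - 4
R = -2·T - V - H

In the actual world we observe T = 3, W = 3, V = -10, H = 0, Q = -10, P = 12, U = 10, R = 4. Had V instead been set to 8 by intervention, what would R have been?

-19

The intervention breaks the incoming arrows to V: V = -2·W - 4 no longer applies, and V = 8.
H = 5 if V >= 2 else 0  [with V=8]  = 5
R = -2·T - V - H  [with T=3, V=8, H=5]  = -19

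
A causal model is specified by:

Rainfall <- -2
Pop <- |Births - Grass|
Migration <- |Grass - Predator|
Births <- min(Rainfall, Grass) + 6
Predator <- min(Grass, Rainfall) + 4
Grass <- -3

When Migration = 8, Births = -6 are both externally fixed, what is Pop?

Setting Migration = 8, Births = -6 by intervention discards those variables' equations.
Pop = |Births - Grass|  [with Births=-6, Grass=-3]  = 3

3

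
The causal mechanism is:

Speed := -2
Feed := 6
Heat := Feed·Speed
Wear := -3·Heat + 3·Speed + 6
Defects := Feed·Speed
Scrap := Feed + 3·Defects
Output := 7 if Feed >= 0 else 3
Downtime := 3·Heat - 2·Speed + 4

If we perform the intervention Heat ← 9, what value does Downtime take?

The intervention breaks the incoming arrows to Heat: Heat := Feed·Speed no longer applies, and Heat = 9.
Downtime = 3·Heat - 2·Speed + 4  [with Heat=9, Speed=-2]  = 35

35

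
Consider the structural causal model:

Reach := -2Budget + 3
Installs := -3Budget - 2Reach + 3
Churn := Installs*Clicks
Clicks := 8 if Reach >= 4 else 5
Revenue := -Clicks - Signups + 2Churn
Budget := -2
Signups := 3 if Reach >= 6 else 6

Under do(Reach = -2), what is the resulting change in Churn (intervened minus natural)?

105

Under do(Reach=-2), the mechanism Reach := -2Budget + 3 is discarded; Reach is fixed at -2.
Clicks = 8 if Reach >= 4 else 5  [with Reach=-2]  = 5
Installs = -3Budget - 2Reach + 3  [with Budget=-2, Reach=-2]  = 13
Churn = Installs*Clicks  [with Installs=13, Clicks=5]  = 65
Without intervention: Reach = -2Budget + 3  [with Budget=-2]  = 7; Clicks = 8 if Reach >= 4 else 5  [with Reach=7]  = 8; Installs = -3Budget - 2Reach + 3  [with Budget=-2, Reach=7]  = -5; Churn = Installs*Clicks  [with Installs=-5, Clicks=8]  = -40.
Change = 65 − (-40) = 105.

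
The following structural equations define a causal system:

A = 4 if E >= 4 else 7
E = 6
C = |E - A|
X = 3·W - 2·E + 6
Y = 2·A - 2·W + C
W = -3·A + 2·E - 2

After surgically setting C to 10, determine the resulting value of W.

do(C=10) replaces the equation C = |E - A| with the constant C = 10.
W is not downstream of the intervention, so its value is determined by the original equations.
A = 4 if E >= 4 else 7  [with E=6]  = 4
W = -3·A + 2·E - 2  [with A=4, E=6]  = -2

-2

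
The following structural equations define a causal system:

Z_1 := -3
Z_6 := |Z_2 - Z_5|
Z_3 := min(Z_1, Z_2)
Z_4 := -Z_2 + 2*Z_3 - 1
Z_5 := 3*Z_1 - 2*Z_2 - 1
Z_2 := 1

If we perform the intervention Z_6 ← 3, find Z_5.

do(Z_6=3) replaces the equation Z_6 := |Z_2 - Z_5| with the constant Z_6 = 3.
Since Z_5 is not a descendant of the intervened variable, it is unaffected.
Z_5 = 3*Z_1 - 2*Z_2 - 1  [with Z_1=-3, Z_2=1]  = -12

-12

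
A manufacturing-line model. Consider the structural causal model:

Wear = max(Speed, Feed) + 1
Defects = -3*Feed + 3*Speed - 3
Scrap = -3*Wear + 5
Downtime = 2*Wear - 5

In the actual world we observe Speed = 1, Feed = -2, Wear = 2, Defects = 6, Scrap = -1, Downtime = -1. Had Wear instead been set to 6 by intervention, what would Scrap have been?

-13

do(Wear=6) replaces the equation Wear = max(Speed, Feed) + 1 with the constant Wear = 6.
Scrap = -3*Wear + 5  [with Wear=6]  = -13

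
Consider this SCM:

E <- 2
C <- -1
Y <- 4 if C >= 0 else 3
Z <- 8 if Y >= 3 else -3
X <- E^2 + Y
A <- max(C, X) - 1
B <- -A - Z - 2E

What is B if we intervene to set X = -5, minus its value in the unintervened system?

Under do(X=-5), the mechanism X <- E^2 + Y is discarded; X is fixed at -5.
Y = 4 if C >= 0 else 3  [with C=-1]  = 3
Z = 8 if Y >= 3 else -3  [with Y=3]  = 8
A = max(C, X) - 1  [with C=-1, X=-5]  = -2
B = -A - Z - 2E  [with A=-2, Z=8, E=2]  = -10
Without intervention: Y = 4 if C >= 0 else 3  [with C=-1]  = 3; Z = 8 if Y >= 3 else -3  [with Y=3]  = 8; X = E^2 + Y  [with E=2, Y=3]  = 7; A = max(C, X) - 1  [with C=-1, X=7]  = 6; B = -A - Z - 2E  [with A=6, Z=8, E=2]  = -18.
Change = -10 − (-18) = 8.

8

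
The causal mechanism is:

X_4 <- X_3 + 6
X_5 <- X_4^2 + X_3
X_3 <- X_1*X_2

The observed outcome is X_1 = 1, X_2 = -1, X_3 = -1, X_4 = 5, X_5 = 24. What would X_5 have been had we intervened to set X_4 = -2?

Intervening sets X_4 = -2 and removes its equation (X_4 <- X_3 + 6).
X_3 = X_1*X_2  [with X_1=1, X_2=-1]  = -1
X_5 = X_4^2 + X_3  [with X_4=-2, X_3=-1]  = 3

3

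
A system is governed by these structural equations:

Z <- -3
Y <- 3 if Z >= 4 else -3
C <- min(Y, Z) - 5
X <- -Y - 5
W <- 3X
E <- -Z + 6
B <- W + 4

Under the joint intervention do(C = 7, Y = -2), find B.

The joint intervention fixes C = 7, Y = -2, removing each variable's own equation.
X = -Y - 5  [with Y=-2]  = -3
W = 3X  [with X=-3]  = -9
B = W + 4  [with W=-9]  = -5

-5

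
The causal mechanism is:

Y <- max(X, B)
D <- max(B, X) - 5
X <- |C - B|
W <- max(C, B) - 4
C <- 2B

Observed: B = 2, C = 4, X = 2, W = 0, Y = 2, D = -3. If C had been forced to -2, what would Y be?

do(C=-2) replaces the equation C <- 2B with the constant C = -2.
X = |C - B|  [with C=-2, B=2]  = 4
Y = max(X, B)  [with X=4, B=2]  = 4

4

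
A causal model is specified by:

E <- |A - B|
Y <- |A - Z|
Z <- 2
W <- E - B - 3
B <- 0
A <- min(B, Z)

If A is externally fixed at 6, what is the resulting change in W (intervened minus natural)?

The intervention breaks the incoming arrows to A: A <- min(B, Z) no longer applies, and A = 6.
E = |A - B|  [with A=6, B=0]  = 6
W = E - B - 3  [with E=6, B=0]  = 3
Without intervention: A = min(B, Z)  [with B=0, Z=2]  = 0; E = |A - B|  [with A=0, B=0]  = 0; W = E - B - 3  [with E=0, B=0]  = -3.
Change = 3 − (-3) = 6.

6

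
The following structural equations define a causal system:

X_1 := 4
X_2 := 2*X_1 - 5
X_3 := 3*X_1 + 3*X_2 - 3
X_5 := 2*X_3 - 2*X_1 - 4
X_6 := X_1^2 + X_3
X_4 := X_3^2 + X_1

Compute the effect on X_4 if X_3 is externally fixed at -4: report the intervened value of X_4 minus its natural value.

The intervention breaks the incoming arrows to X_3: X_3 := 3*X_1 + 3*X_2 - 3 no longer applies, and X_3 = -4.
X_4 = X_3^2 + X_1  [with X_3=-4, X_1=4]  = 20
Without intervention: X_2 = 2*X_1 - 5  [with X_1=4]  = 3; X_3 = 3*X_1 + 3*X_2 - 3  [with X_1=4, X_2=3]  = 18; X_4 = X_3^2 + X_1  [with X_3=18, X_1=4]  = 328.
Change = 20 − 328 = -308.

-308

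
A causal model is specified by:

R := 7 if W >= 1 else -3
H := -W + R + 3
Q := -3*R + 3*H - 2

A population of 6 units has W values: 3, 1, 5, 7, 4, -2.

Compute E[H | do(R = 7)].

7

Under do(R=7), R's equation is replaced by R=7 for every unit. Per-unit H: 7, 9, 5, 3, 6, 12. Mean = 7.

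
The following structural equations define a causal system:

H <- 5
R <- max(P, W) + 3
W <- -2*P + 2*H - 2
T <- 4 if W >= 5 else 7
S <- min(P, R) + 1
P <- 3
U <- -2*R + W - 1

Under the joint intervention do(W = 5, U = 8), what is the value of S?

4

Under do(W = 5, U = 8), each intervened variable's structural equation is replaced by its fixed value.
R = max(P, W) + 3  [with P=3, W=5]  = 8
S = min(P, R) + 1  [with P=3, R=8]  = 4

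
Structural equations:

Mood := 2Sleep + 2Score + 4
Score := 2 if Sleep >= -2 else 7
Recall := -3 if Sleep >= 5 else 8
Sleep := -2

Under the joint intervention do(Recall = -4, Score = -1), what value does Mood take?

Setting Recall = -4, Score = -1 by intervention discards those variables' equations.
Mood = 2Sleep + 2Score + 4  [with Sleep=-2, Score=-1]  = -2

-2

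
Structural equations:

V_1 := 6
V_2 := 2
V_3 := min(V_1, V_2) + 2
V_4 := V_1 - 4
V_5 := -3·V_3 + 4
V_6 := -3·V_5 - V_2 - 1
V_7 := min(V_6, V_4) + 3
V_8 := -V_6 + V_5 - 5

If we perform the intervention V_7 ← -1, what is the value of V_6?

21

Intervening sets V_7 = -1 and removes its equation (V_7 := min(V_6, V_4) + 3).
Since V_6 is not a descendant of the intervened variable, it is unaffected.
V_3 = min(V_1, V_2) + 2  [with V_1=6, V_2=2]  = 4
V_5 = -3·V_3 + 4  [with V_3=4]  = -8
V_6 = -3·V_5 - V_2 - 1  [with V_5=-8, V_2=2]  = 21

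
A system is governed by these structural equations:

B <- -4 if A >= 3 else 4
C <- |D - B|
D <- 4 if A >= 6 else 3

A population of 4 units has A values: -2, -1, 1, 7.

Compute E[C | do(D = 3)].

The intervention sets D=3 in all 4 units regardless of A. Recomputing C per unit gives 1, 1, 1, 7; average 2.5.

2.5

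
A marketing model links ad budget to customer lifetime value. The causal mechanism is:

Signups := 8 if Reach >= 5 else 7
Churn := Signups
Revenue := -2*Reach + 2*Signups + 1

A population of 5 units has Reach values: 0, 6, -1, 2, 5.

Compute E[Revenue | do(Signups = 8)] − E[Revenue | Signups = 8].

The intervention sets Signups=8 in all 5 units regardless of Reach. Recomputing Revenue per unit gives 17, 5, 19, 13, 7; average 12.2.
E[Revenue|Signups=8] averages over only the 2 units with Signups=8 (Reach = 6, 5): Revenue = 5, 7, mean 6.
Difference = 12.2 − 6 = 6.2.

6.2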